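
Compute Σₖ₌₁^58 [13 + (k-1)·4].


aₙ = 13 + (58-1)×4 = 241
Sₙ = n(a₁+aₙ)/2 = 58×(13+241)/2
= 58×254/2 = 7366

S_58 = 7366


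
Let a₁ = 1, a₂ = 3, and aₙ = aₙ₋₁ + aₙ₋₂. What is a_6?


Computing iteratively: 1, 3, 4, 7, 11, 18
a_6 = 18

a_6 = 18


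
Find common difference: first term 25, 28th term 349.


d = (aₙ - a₁)/(n-1)
= (349 - 25)/(28-1)
= 324/27 = 12

d = 12


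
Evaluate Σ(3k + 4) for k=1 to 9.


Σ(3k+4) = 3·Σk + 4·n
= 3·45 + 4·9
= 135 + 36 = 171

Σ = 171


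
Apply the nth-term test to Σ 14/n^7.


lim(n→∞) 14/n^7 = 0
lim aₙ = 0 → nth-term test is INCONCLUSIVE
(Need other tests; this is actually a convergent p-series with p=7 > 1)

Inconclusive (lim aₙ = 0; need another test)


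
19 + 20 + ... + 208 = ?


Σₖ₌19^208 k = Σₖ₌₁^208 k − Σₖ₌₁^18 k
= 208·209/2 − 18·19/2
= 21736 − 171 = 21565

Σk = 21565


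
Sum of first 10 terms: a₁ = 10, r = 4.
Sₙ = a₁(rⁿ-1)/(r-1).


Sₙ = 10×(4^10 - 1)/(4 - 1)
= 10×(1048576 - 1)/3
= 10×1048575/3
= 3495250

S_10 = 3495250


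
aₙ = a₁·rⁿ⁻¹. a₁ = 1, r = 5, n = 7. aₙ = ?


aₙ = a₁·r^(n-1)
= 1×5^6
= 1×15625
= 15625

a_7 = 15625


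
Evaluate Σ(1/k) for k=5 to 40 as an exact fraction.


Σₖ₌5^40 1/k = 1/5 + 1/6 + 1/7 + ... + 1/40
= 1066259544628813/485721041551200
≈ 2.1952

Sum = 1066259544628813/485721041551200 ≈ 2.1952


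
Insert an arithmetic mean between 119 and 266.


AM = (119 + 266)/2 = 385/2 = 192.5

AM = 192.5


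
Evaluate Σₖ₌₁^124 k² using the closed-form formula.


n = 124
n(n+1)(2n+1)/6 = 124×125×249/6
= 3859500/6 = 643250

Σk² = 643250


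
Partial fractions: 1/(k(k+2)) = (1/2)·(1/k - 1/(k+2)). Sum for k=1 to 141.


1/(k(k+2)) = (1/2)·(1/k - 1/(k+2)) (partial fractions)
Telescoping: Σ = (1/2)·(1 + 1/2 - 1/142 - 1/143) = 15087/20306

Sum = 15087/20306


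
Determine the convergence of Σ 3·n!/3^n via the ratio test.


aₙ = 3·n!/3^n
a_{n+1}/aₙ = (n+1)!/3^(n+1) × 3^n/n!  (constant 3 cancels)
= (n+1)/3
L = lim(n→∞) (n+1)/3 = ∞
L > 1 → series DIVERGES

Diverges (ratio test: L = ∞ > 1)


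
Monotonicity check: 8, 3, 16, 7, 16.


Differences: -5, 13, -9, 9
Difference at position 2 is +13 (> 0) but position 1 is -5 (< 0) — sequence both rises and falls
→ NOT monotonic

Not monotonic


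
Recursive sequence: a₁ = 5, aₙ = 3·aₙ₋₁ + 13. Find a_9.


Computing step by step:
a_1 = 5
a_2 = 28
a_3 = 97
a_4 = 304
a_5 = 925
a_6 = 2788
a_7 = 8377
a_8 = 25144
a_9 = 75445


a_9 = 75445


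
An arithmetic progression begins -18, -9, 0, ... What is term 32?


aₙ = a₁ + (n-1)d
= -18 + (32-1)×9
= -18 + 279
= 261

a_32 = 261


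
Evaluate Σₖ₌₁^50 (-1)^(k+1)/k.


S = 1 - 1/2 + 1/3 - 1/4 + 1/5 - 1/6 + 1/7 - 1/8 ± ...
= 0.6832
(Full series converges to +ln(2) ≈ +0.6931)

S_50 = 0.6832


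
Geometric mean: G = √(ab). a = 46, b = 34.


GM = √(46×34) = √1564 = 39.5474

GM = 39.5474


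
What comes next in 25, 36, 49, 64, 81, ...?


Pattern: perfect squares: n²
Terms: 25, 36, 49, 64, 81
Next term = 100

Next term = 100


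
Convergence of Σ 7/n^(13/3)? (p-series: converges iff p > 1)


p-series test: Σ c/n^p converges if p > 1, diverges if p ≤ 1 (constant c > 0 doesn't affect convergence).
p = 13/3
13/3 > 1 → CONVERGES

Converges (p = 13/3 > 1)


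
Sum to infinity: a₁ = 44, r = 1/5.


S∞ = a₁/(1-r) = 44/(1 - 1/5)
= 44/(4/5)
= 55

S∞ = 55


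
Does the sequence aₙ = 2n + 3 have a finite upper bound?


aₙ = 2n + 3 → as n→∞, aₙ→∞
No finite upper bound exists
The sequence is UNBOUNDED

Unbounded (aₙ → ∞ as n → ∞)


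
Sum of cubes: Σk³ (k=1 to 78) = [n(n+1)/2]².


n(n+1)/2 = 78×79/2 = 3081
Σk³ = 3081² = 9492561

Σk³ = 9492561


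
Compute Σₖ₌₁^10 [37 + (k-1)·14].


aₙ = 37 + (10-1)×14 = 163
Sₙ = n(a₁+aₙ)/2 = 10×(37+163)/2
= 10×200/2 = 1000

S_10 = 1000


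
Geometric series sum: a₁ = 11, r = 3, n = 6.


Sₙ = 11×(3^6 - 1)/(3 - 1)
= 11×(729 - 1)/2
= 11×728/2
= 4004

S_6 = 4004


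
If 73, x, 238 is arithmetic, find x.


AM = (73 + 238)/2 = 311/2 = 155.5

AM = 155.5


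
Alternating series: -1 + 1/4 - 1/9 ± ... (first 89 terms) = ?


S = -1 + 1/4 - 1/9 + 1/16 - 1/25 + 1/36 - 1/49 + 1/64 ± ...
= -0.8225
(Full series converges to -π²/12 ≈ -0.8225)

S_89 = -0.8225


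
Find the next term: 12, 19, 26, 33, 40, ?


Pattern: arithmetic (d=7)
Terms: 12, 19, 26, 33, 40
Next term = 47

Next term = 47


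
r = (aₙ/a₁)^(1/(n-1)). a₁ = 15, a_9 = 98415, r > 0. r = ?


r^(n-1) = aₙ/a₁
r^8 = 98415/15 = 6561
r = 6561^(1/8)
= ±3; taking r > 0 gives r = 3

r = 3


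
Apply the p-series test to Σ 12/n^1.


p-series test: Σ c/n^p converges if p > 1, diverges if p ≤ 1 (constant c > 0 doesn't affect convergence).
p = 1
1 ≤ 1 → DIVERGES

Diverges (p = 1 ≤ 1)


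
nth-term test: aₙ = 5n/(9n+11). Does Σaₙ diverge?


lim(n→∞) 5n/(9n+11) = 5/9 = 5/9  (divide numerator and denominator by n)
lim aₙ = 5/9 ≠ 0 → series DIVERGES

Diverges (lim aₙ = 5/9 ≠ 0)


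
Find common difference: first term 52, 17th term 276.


d = (aₙ - a₁)/(n-1)
= (276 - 52)/(17-1)
= 224/16 = 14

d = 14


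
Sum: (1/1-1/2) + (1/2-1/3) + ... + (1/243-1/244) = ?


Telescoping: adjacent terms cancel.
= 1/1 - 1/244
= 1 - 1/244 = 243/244

Sum = 243/244


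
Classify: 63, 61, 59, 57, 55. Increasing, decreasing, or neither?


Differences: -2, -2, -2, -2
All differences < 0 → strictly DECREASING

Monotonically decreasing


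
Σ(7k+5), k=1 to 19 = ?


Σ(7k+5) = 7·Σk + 5·n
= 7·190 + 5·19
= 1330 + 95 = 1425

Σ = 1425


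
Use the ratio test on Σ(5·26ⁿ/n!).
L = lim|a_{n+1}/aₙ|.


aₙ = 5·26^n/n!
a_{n+1}/aₙ = 26^(n+1)/(n+1)! × n!/26^n  (constant 5 cancels)
= 26/(n+1)
L = lim(n→∞) 26/(n+1) = 0
L < 1 → series CONVERGES

Converges (ratio test: L = 0 < 1)


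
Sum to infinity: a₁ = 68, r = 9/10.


S∞ = a₁/(1-r) = 68/(1 - 9/10)
= 68/(1/10)
= 680

S∞ = 680


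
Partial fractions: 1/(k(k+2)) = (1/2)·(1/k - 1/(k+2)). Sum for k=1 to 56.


1/(k(k+2)) = (1/2)·(1/k - 1/(k+2)) (partial fractions)
Telescoping: Σ = (1/2)·(1 + 1/2 - 1/57 - 1/58) = 1211/1653

Sum = 1211/1653


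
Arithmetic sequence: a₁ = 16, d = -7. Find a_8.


aₙ = a₁ + (n-1)d
= 16 + (8-1)×-7
= 16 - 49
= -33

a_8 = -33


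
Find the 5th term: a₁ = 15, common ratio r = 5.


aₙ = a₁·r^(n-1)
= 15×5^4
= 15×625
= 9375

a_5 = 9375


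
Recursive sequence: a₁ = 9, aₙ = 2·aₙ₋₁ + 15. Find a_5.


Computing step by step:
a_1 = 9
a_2 = 33
a_3 = 81
a_4 = 177
a_5 = 369


a_5 = 369


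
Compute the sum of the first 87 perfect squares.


n = 87
n(n+1)(2n+1)/6 = 87×88×175/6
= 1339800/6 = 223300

Σk² = 223300


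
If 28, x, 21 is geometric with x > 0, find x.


GM = √(28×21) = √588 = 24.2487

GM = 24.2487


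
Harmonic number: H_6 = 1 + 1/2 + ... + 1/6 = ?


H_6 = 1/1 + 1/2 + 1/3 + 1/4 + 1/5 + 1/6
= 49/20
≈ 2.45

H_6 = 49/20 ≈ 2.45


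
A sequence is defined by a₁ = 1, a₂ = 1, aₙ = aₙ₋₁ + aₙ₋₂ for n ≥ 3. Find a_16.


Computing iteratively: 1, 1, 2, 3, 5, 8, 13, 21, 34, 55, 89, 144, ...
a_16 = 987

a_16 = 987


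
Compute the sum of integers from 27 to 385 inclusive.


Σₖ₌27^385 k = Σₖ₌₁^385 k − Σₖ₌₁^26 k
= 385·386/2 − 26·27/2
= 74305 − 351 = 73954

Σk = 73954


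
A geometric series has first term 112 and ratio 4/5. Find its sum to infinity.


S∞ = a₁/(1-r) = 112/(1 - 4/5)
= 112/(1/5)
= 560

S∞ = 560


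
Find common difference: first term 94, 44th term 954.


d = (aₙ - a₁)/(n-1)
= (954 - 94)/(44-1)
= 860/43 = 20

d = 20


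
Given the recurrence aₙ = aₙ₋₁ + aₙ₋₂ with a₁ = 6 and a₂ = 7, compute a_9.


Computing iteratively: 6, 7, 13, 20, 33, 53, 86, 139, 225
a_9 = 225

a_9 = 225


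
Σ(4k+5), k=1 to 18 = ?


Σ(4k+5) = 4·Σk + 5·n
= 4·171 + 5·18
= 684 + 90 = 774

Σ = 774


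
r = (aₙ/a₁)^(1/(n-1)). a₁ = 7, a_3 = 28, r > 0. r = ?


r^(n-1) = aₙ/a₁
r^2 = 28/7 = 4
r = 4^(1/2)
= ±2; taking r > 0 gives r = 2

r = 2


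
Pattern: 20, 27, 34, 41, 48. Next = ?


Pattern: arithmetic (d=7)
Terms: 20, 27, 34, 41, 48
Next term = 55

Next term = 55


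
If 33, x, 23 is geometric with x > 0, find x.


GM = √(33×23) = √759 = 27.55

GM = 27.55


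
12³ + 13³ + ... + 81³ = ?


Σₖ₌12^81 k³ = [81·82/2]² − [11·12/2]²
= 11029041 − 4356 = 11024685

Σk³ = 11024685


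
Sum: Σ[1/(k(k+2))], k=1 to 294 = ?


1/(k(k+2)) = (1/2)·(1/k - 1/(k+2)) (partial fractions)
Telescoping: Σ = (1/2)·(1 + 1/2 - 1/295 - 1/296) = 130389/174640

Sum = 130389/174640


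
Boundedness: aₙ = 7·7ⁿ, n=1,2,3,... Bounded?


aₙ = 7·7ⁿ → as n→∞, aₙ→∞ (since base 7 > 1)
No finite upper bound exists
The sequence is UNBOUNDED

Unbounded (aₙ → ∞ as n → ∞)


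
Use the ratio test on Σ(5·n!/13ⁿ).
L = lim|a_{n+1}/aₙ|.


aₙ = 5·n!/13^n
a_{n+1}/aₙ = (n+1)!/13^(n+1) × 13^n/n!  (constant 5 cancels)
= (n+1)/13
L = lim(n→∞) (n+1)/13 = ∞
L > 1 → series DIVERGES

Diverges (ratio test: L = ∞ > 1)


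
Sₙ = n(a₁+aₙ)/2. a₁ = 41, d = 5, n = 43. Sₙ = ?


aₙ = 41 + (43-1)×5 = 251
Sₙ = n(a₁+aₙ)/2 = 43×(41+251)/2
= 43×292/2 = 6278

S_43 = 6278


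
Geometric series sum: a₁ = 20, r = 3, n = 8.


Sₙ = 20×(3^8 - 1)/(3 - 1)
= 20×(6561 - 1)/2
= 20×6560/2
= 65600

S_8 = 65600


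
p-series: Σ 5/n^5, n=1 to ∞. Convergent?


p-series test: Σ c/n^p converges if p > 1, diverges if p ≤ 1 (constant c > 0 doesn't affect convergence).
p = 5
5 > 1 → CONVERGES

Converges (p = 5 > 1)


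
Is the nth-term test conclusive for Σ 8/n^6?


lim(n→∞) 8/n^6 = 0
lim aₙ = 0 → nth-term test is INCONCLUSIVE
(Need other tests; this is actually a convergent p-series with p=6 > 1)

Inconclusive (lim aₙ = 0; need another test)


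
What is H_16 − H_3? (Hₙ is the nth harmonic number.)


Σₖ₌4^16 1/k = 1/4 + 1/5 + 1/6 + ... + 1/16
= 1115239/720720
≈ 1.5474

Sum = 1115239/720720 ≈ 1.5474


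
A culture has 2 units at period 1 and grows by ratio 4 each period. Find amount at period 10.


aₙ = a₁·r^(n-1)
= 2×4^9
= 2×262144
= 524288

a_10 = 524288


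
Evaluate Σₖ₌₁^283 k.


n(n+1)/2 = 283×284/2 = 80372/2 = 40186

Σk = 40186


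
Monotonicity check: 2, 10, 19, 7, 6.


Differences: 8, 9, -12, -1
Difference at position 1 is +8 (> 0) but position 3 is -12 (< 0) — sequence both rises and falls
→ NOT monotonic

Not monotonic


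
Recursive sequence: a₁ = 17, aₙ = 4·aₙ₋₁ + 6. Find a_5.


Computing step by step:
a_1 = 17
a_2 = 74
a_3 = 302
a_4 = 1214
a_5 = 4862


a_5 = 4862


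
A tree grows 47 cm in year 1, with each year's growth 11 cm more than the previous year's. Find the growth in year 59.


aₙ = a₁ + (n-1)d
= 47 + (59-1)×11
= 47 + 638
= 685

a_59 = 685


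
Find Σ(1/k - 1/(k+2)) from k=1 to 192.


Telescoping with gap 2: two head and two tail terms survive.
= (1 + 1/2) - (1/193 + 1/194)
= 3/2 - 1/193 - 1/194 = 27888/18721

Sum = 27888/18721


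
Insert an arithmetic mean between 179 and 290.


AM = (179 + 290)/2 = 469/2 = 234.5

AM = 234.5


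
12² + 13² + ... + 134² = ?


Σₖ₌12^134 k² = Σₖ₌₁^134 k² − Σₖ₌₁^11 k²
= 134·135·269/6 − 11·12·23/6
= 811035 − 506 = 810529

Σk² = 810529


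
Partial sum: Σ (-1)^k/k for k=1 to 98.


S = -1 + 1/2 - 1/3 + 1/4 - 1/5 + 1/6 - 1/7 + 1/8 ± ...
= -0.6881
(Full series converges to -ln(2) ≈ -0.6931)

S_98 = -0.6881


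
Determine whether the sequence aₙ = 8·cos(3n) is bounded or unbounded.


For all n, -1 ≤ cos(3n) ≤ 1, so -8 ≤ 8·cos(3n) ≤ 8
Lower bound: -8, Upper bound: 8
The sequence IS bounded

Bounded (-8 ≤ aₙ ≤ 8)


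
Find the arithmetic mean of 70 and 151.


AM = (70 + 151)/2 = 221/2 = 110.5

AM = 110.5


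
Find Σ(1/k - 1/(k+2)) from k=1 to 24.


Telescoping with gap 2: two head and two tail terms survive.
= (1 + 1/2) - (1/25 + 1/26)
= 3/2 - 1/25 - 1/26 = 462/325

Sum = 462/325


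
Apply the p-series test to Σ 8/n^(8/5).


p-series test: Σ c/n^p converges if p > 1, diverges if p ≤ 1 (constant c > 0 doesn't affect convergence).
p = 8/5
8/5 > 1 → CONVERGES

Converges (p = 8/5 > 1)


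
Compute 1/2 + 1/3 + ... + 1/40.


Σₖ₌2^40 1/k = 1/2 + 1/3 + 1/4 + ... + 1/40
= 1592457339642613/485721041551200
≈ 3.2785

Sum = 1592457339642613/485721041551200 ≈ 3.2785


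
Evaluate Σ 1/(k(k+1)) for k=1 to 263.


1/(k(k+1)) = 1/k - 1/(k+1) (partial fractions)
Telescoping: Σ = 1 - 1/264 = 263/264

Sum = 263/264


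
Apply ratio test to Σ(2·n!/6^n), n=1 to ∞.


aₙ = 2·n!/6^n
a_{n+1}/aₙ = (n+1)!/6^(n+1) × 6^n/n!  (constant 2 cancels)
= (n+1)/6
L = lim(n→∞) (n+1)/6 = ∞
L > 1 → series DIVERGES

Diverges (ratio test: L = ∞ > 1)


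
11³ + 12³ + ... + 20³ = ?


Σₖ₌11^20 k³ = [20·21/2]² − [10·11/2]²
= 44100 − 3025 = 41075

Σk³ = 41075


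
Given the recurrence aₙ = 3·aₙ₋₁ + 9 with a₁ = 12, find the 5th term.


Computing step by step:
a_1 = 12
a_2 = 45
a_3 = 144
a_4 = 441
a_5 = 1332


a_5 = 1332


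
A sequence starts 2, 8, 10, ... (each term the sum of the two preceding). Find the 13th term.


Computing iteratively: 2, 8, 10, 18, 28, 46, 74, 120, 194, 314, 508, 822, ...
a_13 = 1330

a_13 = 1330


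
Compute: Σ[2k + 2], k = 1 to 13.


Σ(2k+2) = 2·Σk + 2·n
= 2·91 + 2·13
= 182 + 26 = 208

Σ = 208


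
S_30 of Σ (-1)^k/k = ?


S = -1 + 1/2 - 1/3 + 1/4 - 1/5 + 1/6 - 1/7 + 1/8 ± ...
= -0.6768
(Full series converges to -ln(2) ≈ -0.6931)

S_30 = -0.6768


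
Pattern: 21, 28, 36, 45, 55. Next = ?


Pattern: triangular numbers: n(n+1)/2
Terms: 21, 28, 36, 45, 55
Next term = 66

Next term = 66


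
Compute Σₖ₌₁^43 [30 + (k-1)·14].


aₙ = 30 + (43-1)×14 = 618
Sₙ = n(a₁+aₙ)/2 = 43×(30+618)/2
= 43×648/2 = 13932

S_43 = 13932


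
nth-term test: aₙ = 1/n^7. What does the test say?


lim(n→∞) 1/n^7 = 0
lim aₙ = 0 → nth-term test is INCONCLUSIVE
(Need other tests; this is actually a convergent p-series with p=7 > 1)

Inconclusive (lim aₙ = 0; need another test)


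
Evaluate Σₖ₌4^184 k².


Σₖ₌4^184 k² = Σₖ₌₁^184 k² − Σₖ₌₁^3 k²
= 184·185·369/6 − 3·4·7/6
= 2093460 − 14 = 2093446

Σk² = 2093446


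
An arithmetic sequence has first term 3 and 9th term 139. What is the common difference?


d = (aₙ - a₁)/(n-1)
= (139 - 3)/(9-1)
= 136/8 = 17

d = 17


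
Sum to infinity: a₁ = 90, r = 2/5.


S∞ = a₁/(1-r) = 90/(1 - 2/5)
= 90/(3/5)
= 150

S∞ = 150


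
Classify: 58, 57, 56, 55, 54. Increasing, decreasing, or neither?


Differences: -1, -1, -1, -1
All differences < 0 → strictly DECREASING

Monotonically decreasing


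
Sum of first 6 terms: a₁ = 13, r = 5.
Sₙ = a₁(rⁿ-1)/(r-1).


Sₙ = 13×(5^6 - 1)/(5 - 1)
= 13×(15625 - 1)/4
= 13×15624/4
= 50778

S_6 = 50778


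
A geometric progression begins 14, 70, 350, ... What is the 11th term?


aₙ = a₁·r^(n-1)
= 14×5^10
= 14×9765625
= 136718750

a_11 = 136718750


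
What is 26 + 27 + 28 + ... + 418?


Σₖ₌26^418 k = Σₖ₌₁^418 k − Σₖ₌₁^25 k
= 418·419/2 − 25·26/2
= 87571 − 325 = 87246

Σk = 87246


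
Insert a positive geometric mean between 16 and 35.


GM = √(16×35) = √560 = 23.6643

GM = 23.6643


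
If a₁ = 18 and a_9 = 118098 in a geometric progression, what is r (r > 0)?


r^(n-1) = aₙ/a₁
r^8 = 118098/18 = 6561
r = 6561^(1/8)
= ±3; taking r > 0 gives r = 3

r = 3


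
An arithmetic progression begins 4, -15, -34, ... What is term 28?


aₙ = a₁ + (n-1)d
= 4 + (28-1)×-19
= 4 - 513
= -509

a_28 = -509


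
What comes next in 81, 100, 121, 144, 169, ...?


Pattern: perfect squares: n²
Terms: 81, 100, 121, 144, 169
Next term = 196

Next term = 196


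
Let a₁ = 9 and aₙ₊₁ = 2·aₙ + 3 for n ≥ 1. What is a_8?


Computing step by step:
a_1 = 9
a_2 = 21
a_3 = 45
a_4 = 93
a_5 = 189
a_6 = 381
a_7 = 765
a_8 = 1533


a_8 = 1533


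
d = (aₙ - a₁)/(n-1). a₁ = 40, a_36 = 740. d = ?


d = (aₙ - a₁)/(n-1)
= (740 - 40)/(36-1)
= 700/35 = 20

d = 20


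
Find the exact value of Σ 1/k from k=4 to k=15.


Σₖ₌4^15 1/k = 1/4 + 1/5 + 1/6 + ... + 1/15
= 535097/360360
≈ 1.4849

Sum = 535097/360360 ≈ 1.4849


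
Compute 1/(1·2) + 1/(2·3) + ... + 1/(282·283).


1/(k(k+1)) = 1/k - 1/(k+1) (partial fractions)
Telescoping: Σ = 1 - 1/283 = 282/283

Sum = 282/283


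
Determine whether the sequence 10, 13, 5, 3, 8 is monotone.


Differences: 3, -8, -2, 5
Difference at position 1 is +3 (> 0) but position 2 is -8 (< 0) — sequence both rises and falls
→ NOT monotonic

Not monotonic


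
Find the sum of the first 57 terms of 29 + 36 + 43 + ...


aₙ = 29 + (57-1)×7 = 421
Sₙ = n(a₁+aₙ)/2 = 57×(29+421)/2
= 57×450/2 = 12825

S_57 = 12825


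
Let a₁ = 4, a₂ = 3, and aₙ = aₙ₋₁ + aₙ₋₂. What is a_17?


Computing iteratively: 4, 3, 7, 10, 17, 27, 44, 71, 115, 186, 301, 487, ...
a_17 = 5401

a_17 = 5401


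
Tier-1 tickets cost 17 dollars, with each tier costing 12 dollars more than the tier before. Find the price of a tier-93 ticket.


aₙ = a₁ + (n-1)d
= 17 + (93-1)×12
= 17 + 1104
= 1121

a_93 = 1121


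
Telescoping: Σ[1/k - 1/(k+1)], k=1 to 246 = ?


Telescoping: adjacent terms cancel.
= 1/1 - 1/247
= 1 - 1/247 = 246/247

Sum = 246/247


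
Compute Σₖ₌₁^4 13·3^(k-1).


Sₙ = 13×(3^4 - 1)/(3 - 1)
= 13×(81 - 1)/2
= 13×80/2
= 520

S_4 = 520


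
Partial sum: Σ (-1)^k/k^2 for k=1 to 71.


S = -1 + 1/4 - 1/9 + 1/16 - 1/25 + 1/36 - 1/49 + 1/64 ± ...
= -0.8226
(Full series converges to -π²/12 ≈ -0.8225)

S_71 = -0.8226


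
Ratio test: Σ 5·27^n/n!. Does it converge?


aₙ = 5·27^n/n!
a_{n+1}/aₙ = 27^(n+1)/(n+1)! × n!/27^n  (constant 5 cancels)
= 27/(n+1)
L = lim(n→∞) 27/(n+1) = 0
L < 1 → series CONVERGES

Converges (ratio test: L = 0 < 1)


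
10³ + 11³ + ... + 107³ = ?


Σₖ₌10^107 k³ = [107·108/2]² − [9·10/2]²
= 33385284 − 2025 = 33383259

Σk³ = 33383259


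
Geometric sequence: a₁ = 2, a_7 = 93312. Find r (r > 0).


r^(n-1) = aₙ/a₁
r^6 = 93312/2 = 46656
r = 46656^(1/6)
= ±6; taking r > 0 gives r = 6

r = 6


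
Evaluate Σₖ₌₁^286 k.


n(n+1)/2 = 286×287/2 = 82082/2 = 41041

Σk = 41041


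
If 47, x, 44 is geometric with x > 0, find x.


GM = √(47×44) = √2068 = 45.4753

GM = 45.4753


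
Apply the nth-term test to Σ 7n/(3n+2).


lim(n→∞) 7n/(3n+2) = 7/3 = 7/3  (divide numerator and denominator by n)
lim aₙ = 7/3 ≠ 0 → series DIVERGES

Diverges (lim aₙ = 7/3 ≠ 0)


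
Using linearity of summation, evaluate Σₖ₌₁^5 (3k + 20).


Σ(3k+20) = 3·Σk + 20·n
= 3·15 + 20·5
= 45 + 100 = 145

Σ = 145


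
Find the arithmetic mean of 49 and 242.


AM = (49 + 242)/2 = 291/2 = 145.5

AM = 145.5


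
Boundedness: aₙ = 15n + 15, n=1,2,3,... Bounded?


aₙ = 15n + 15 → as n→∞, aₙ→∞
No finite upper bound exists
The sequence is UNBOUNDED

Unbounded (aₙ → ∞ as n → ∞)


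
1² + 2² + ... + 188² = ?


n = 188
n(n+1)(2n+1)/6 = 188×189×377/6
= 13395564/6 = 2232594

Σk² = 2232594


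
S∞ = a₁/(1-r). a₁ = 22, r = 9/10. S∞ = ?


S∞ = a₁/(1-r) = 22/(1 - 9/10)
= 22/(1/10)
= 220

S∞ = 220


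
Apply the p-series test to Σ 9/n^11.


p-series test: Σ c/n^p converges if p > 1, diverges if p ≤ 1 (constant c > 0 doesn't affect convergence).
p = 11
11 > 1 → CONVERGES

Converges (p = 11 > 1)


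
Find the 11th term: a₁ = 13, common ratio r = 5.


aₙ = a₁·r^(n-1)
= 13×5^10
= 13×9765625
= 126953125

a_11 = 126953125


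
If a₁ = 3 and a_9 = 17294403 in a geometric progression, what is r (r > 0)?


r^(n-1) = aₙ/a₁
r^8 = 17294403/3 = 5764801
r = 5764801^(1/8)
= ±7; taking r > 0 gives r = 7

r = 7


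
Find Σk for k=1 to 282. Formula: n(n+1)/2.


n(n+1)/2 = 282×283/2 = 79806/2 = 39903

Σk = 39903


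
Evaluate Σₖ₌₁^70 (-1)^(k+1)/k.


S = 1 - 1/2 + 1/3 - 1/4 + 1/5 - 1/6 + 1/7 - 1/8 ± ...
= 0.6861
(Full series converges to +ln(2) ≈ +0.6931)

S_70 = 0.6861


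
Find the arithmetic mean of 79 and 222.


AM = (79 + 222)/2 = 301/2 = 150.5

AM = 150.5


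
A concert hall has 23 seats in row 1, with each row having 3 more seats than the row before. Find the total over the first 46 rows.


aₙ = 23 + (46-1)×3 = 158
Sₙ = n(a₁+aₙ)/2 = 46×(23+158)/2
= 46×181/2 = 4163

S_46 = 4163


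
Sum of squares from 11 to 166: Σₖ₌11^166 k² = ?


Σₖ₌11^166 k² = Σₖ₌₁^166 k² − Σₖ₌₁^10 k²
= 166·167·333/6 − 10·11·21/6
= 1538571 − 385 = 1538186

Σk² = 1538186


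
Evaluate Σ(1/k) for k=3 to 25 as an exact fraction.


Σₖ₌3^25 1/k = 1/3 + 1/4 + 1/5 + ... + 1/25
= 20666950267/8923714800
≈ 2.316

Sum = 20666950267/8923714800 ≈ 2.316


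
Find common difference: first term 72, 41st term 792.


d = (aₙ - a₁)/(n-1)
= (792 - 72)/(41-1)
= 720/40 = 18

d = 18


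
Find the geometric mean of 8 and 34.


GM = √(8×34) = √272 = 16.4924

GM = 16.4924


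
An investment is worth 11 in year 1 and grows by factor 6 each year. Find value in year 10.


aₙ = a₁·r^(n-1)
= 11×6^9
= 11×10077696
= 110854656

a_10 = 110854656


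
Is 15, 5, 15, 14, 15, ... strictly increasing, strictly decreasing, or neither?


Differences: -10, 10, -1, 1
Difference at position 2 is +10 (> 0) but position 1 is -10 (< 0) — sequence both rises and falls
→ NOT monotonic

Not monotonic


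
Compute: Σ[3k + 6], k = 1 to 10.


Σ(3k+6) = 3·Σk + 6·n
= 3·55 + 6·10
= 165 + 60 = 225

Σ = 225


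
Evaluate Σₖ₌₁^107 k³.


n(n+1)/2 = 107×108/2 = 5778
Σk³ = 5778² = 33385284

Σk³ = 33385284


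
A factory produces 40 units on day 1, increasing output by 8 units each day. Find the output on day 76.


aₙ = a₁ + (n-1)d
= 40 + (76-1)×8
= 40 + 600
= 640

a_76 = 640


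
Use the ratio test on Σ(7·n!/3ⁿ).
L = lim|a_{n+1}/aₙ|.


aₙ = 7·n!/3^n
a_{n+1}/aₙ = (n+1)!/3^(n+1) × 3^n/n!  (constant 7 cancels)
= (n+1)/3
L = lim(n→∞) (n+1)/3 = ∞
L > 1 → series DIVERGES

Diverges (ratio test: L = ∞ > 1)


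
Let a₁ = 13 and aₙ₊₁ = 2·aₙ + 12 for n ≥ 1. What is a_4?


Computing step by step:
a_1 = 13
a_2 = 38
a_3 = 88
a_4 = 188


a_4 = 188


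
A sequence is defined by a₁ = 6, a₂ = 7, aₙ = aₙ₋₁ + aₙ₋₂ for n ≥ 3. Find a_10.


Computing iteratively: 6, 7, 13, 20, 33, 53, 86, 139, 225, 364
a_10 = 364

a_10 = 364


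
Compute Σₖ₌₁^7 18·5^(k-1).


Sₙ = 18×(5^7 - 1)/(5 - 1)
= 18×(78125 - 1)/4
= 18×78124/4
= 351558

S_7 = 351558


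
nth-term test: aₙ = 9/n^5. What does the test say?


lim(n→∞) 9/n^5 = 0
lim aₙ = 0 → nth-term test is INCONCLUSIVE
(Need other tests; this is actually a convergent p-series with p=5 > 1)

Inconclusive (lim aₙ = 0; need another test)


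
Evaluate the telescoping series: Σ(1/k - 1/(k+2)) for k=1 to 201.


Telescoping with gap 2: two head and two tail terms survive.
= (1 + 1/2) - (1/202 + 1/203)
= 3/2 - 1/202 - 1/203 = 30552/20503

Sum = 30552/20503


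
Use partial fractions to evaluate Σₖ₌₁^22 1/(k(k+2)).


1/(k(k+2)) = (1/2)·(1/k - 1/(k+2)) (partial fractions)
Telescoping: Σ = (1/2)·(1 + 1/2 - 1/23 - 1/24) = 781/1104

Sum = 781/1104


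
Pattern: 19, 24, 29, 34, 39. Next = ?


Pattern: arithmetic (d=5)
Terms: 19, 24, 29, 34, 39
Next term = 44

Next term = 44


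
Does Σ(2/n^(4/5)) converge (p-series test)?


p-series test: Σ c/n^p converges if p > 1, diverges if p ≤ 1 (constant c > 0 doesn't affect convergence).
p = 4/5
4/5 ≤ 1 → DIVERGES

Diverges (p = 4/5 ≤ 1)


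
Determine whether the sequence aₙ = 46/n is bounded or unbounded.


a₁ = 46, a₂ = 46/2, a₃ = 46/3, ...
0 < aₙ ≤ 46 for all n ≥ 1
Lower bound: 0, Upper bound: 46
The sequence IS bounded

Bounded (0 < aₙ ≤ 46)


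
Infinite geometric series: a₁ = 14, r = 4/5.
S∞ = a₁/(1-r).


S∞ = a₁/(1-r) = 14/(1 - 4/5)
= 14/(1/5)
= 70

S∞ = 70


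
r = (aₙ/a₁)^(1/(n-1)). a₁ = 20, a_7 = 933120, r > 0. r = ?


r^(n-1) = aₙ/a₁
r^6 = 933120/20 = 46656
r = 46656^(1/6)
= ±6; taking r > 0 gives r = 6

r = 6


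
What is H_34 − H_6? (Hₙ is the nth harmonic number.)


Σₖ₌7^34 1/k = 1/7 + 1/8 + 1/9 + ... + 1/34
= 21899586326629/13127595717600
≈ 1.6682

Sum = 21899586326629/13127595717600 ≈ 1.6682


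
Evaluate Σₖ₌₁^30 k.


n(n+1)/2 = 30×31/2 = 930/2 = 465

Σk = 465


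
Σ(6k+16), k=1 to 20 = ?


Σ(6k+16) = 6·Σk + 16·n
= 6·210 + 16·20
= 1260 + 320 = 1580

Σ = 1580


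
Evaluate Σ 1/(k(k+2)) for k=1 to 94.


1/(k(k+2)) = (1/2)·(1/k - 1/(k+2)) (partial fractions)
Telescoping: Σ = (1/2)·(1 + 1/2 - 1/95 - 1/96) = 13489/18240

Sum = 13489/18240


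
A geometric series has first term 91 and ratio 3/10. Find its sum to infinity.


S∞ = a₁/(1-r) = 91/(1 - 3/10)
= 91/(7/10)
= 130

S∞ = 130


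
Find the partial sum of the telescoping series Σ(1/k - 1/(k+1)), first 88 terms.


Telescoping: adjacent terms cancel.
= 1/1 - 1/89
= 1 - 1/89 = 88/89

Sum = 88/89


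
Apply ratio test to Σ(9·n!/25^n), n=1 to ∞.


aₙ = 9·n!/25^n
a_{n+1}/aₙ = (n+1)!/25^(n+1) × 25^n/n!  (constant 9 cancels)
= (n+1)/25
L = lim(n→∞) (n+1)/25 = ∞
L > 1 → series DIVERGES

Diverges (ratio test: L = ∞ > 1)


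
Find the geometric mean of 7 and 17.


GM = √(7×17) = √119 = 10.9087

GM = 10.9087


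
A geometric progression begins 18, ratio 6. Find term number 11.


aₙ = a₁·r^(n-1)
= 18×6^10
= 18×60466176
= 1088391168

a_11 = 1088391168


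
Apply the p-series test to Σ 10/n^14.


p-series test: Σ c/n^p converges if p > 1, diverges if p ≤ 1 (constant c > 0 doesn't affect convergence).
p = 14
14 > 1 → CONVERGES

Converges (p = 14 > 1)


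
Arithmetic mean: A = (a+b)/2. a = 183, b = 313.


AM = (183 + 313)/2 = 496/2 = 248

AM = 248


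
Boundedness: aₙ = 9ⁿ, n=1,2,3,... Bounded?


aₙ = 9ⁿ → as n→∞, aₙ→∞ (since base 9 > 1)
No finite upper bound exists
The sequence is UNBOUNDED

Unbounded (aₙ → ∞ as n → ∞)


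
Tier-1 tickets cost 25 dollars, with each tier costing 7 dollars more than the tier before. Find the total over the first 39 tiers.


aₙ = 25 + (39-1)×7 = 291
Sₙ = n(a₁+aₙ)/2 = 39×(25+291)/2
= 39×316/2 = 6162

S_39 = 6162


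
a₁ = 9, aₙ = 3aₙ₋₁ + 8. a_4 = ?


Computing step by step:
a_1 = 9
a_2 = 35
a_3 = 113
a_4 = 347


a_4 = 347


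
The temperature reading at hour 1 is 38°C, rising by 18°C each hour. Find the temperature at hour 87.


aₙ = a₁ + (n-1)d
= 38 + (87-1)×18
= 38 + 1548
= 1586

a_87 = 1586


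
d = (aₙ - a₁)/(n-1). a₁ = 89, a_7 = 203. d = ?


d = (aₙ - a₁)/(n-1)
= (203 - 89)/(7-1)
= 114/6 = 19

d = 19


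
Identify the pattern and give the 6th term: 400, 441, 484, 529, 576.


Pattern: perfect squares: n²
Terms: 400, 441, 484, 529, 576
Next term = 625

Next term = 625


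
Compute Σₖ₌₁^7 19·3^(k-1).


Sₙ = 19×(3^7 - 1)/(3 - 1)
= 19×(2187 - 1)/2
= 19×2186/2
= 20767

S_7 = 20767


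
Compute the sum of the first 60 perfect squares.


n = 60
n(n+1)(2n+1)/6 = 60×61×121/6
= 442860/6 = 73810

Σk² = 73810


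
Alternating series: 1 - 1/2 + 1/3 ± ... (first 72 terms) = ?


S = 1 - 1/2 + 1/3 - 1/4 + 1/5 - 1/6 + 1/7 - 1/8 ± ...
= 0.6863
(Full series converges to +ln(2) ≈ +0.6931)

S_72 = 0.6863


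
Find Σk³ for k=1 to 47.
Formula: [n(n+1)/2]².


n(n+1)/2 = 47×48/2 = 1128
Σk³ = 1128² = 1272384

Σk³ = 1272384


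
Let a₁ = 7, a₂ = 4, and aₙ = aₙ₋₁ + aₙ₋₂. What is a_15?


Computing iteratively: 7, 4, 11, 15, 26, 41, 67, 108, 175, 283, 458, 741, ...
a_15 = 3139

a_15 = 3139


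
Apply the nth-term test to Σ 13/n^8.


lim(n→∞) 13/n^8 = 0
lim aₙ = 0 → nth-term test is INCONCLUSIVE
(Need other tests; this is actually a convergent p-series with p=8 > 1)

Inconclusive (lim aₙ = 0; need another test)


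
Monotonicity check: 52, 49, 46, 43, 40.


Differences: -3, -3, -3, -3
All differences < 0 → strictly DECREASING

Monotonically decreasing


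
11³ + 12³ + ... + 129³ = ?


Σₖ₌11^129 k³ = [129·130/2]² − [10·11/2]²
= 70308225 − 3025 = 70305200

Σk³ = 70305200


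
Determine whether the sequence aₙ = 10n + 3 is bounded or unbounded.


aₙ = 10n + 3 → as n→∞, aₙ→∞
No finite upper bound exists
The sequence is UNBOUNDED

Unbounded (aₙ → ∞ as n → ∞)


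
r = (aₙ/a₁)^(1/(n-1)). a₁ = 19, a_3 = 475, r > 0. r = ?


r^(n-1) = aₙ/a₁
r^2 = 475/19 = 25
r = 25^(1/2)
= ±5; taking r > 0 gives r = 5

r = 5


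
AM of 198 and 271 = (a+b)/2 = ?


AM = (198 + 271)/2 = 469/2 = 234.5

AM = 234.5


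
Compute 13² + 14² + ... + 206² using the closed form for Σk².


Σₖ₌13^206 k² = Σₖ₌₁^206 k² − Σₖ₌₁^12 k²
= 206·207·413/6 − 12·13·25/6
= 2935191 − 650 = 2934541

Σk² = 2934541


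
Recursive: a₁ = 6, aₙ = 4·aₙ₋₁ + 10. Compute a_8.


Computing step by step:
a_1 = 6
a_2 = 34
a_3 = 146
a_4 = 594
a_5 = 2386
a_6 = 9554
a_7 = 38226
a_8 = 152914


a_8 = 152914


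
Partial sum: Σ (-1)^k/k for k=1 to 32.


S = -1 + 1/2 - 1/3 + 1/4 - 1/5 + 1/6 - 1/7 + 1/8 ± ...
= -0.6778
(Full series converges to -ln(2) ≈ -0.6931)

S_32 = -0.6778


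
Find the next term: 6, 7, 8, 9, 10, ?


Pattern: arithmetic (d=1)
Terms: 6, 7, 8, 9, 10
Next term = 11

Next term = 11


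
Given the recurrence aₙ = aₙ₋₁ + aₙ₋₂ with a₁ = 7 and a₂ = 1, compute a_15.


Computing iteratively: 7, 1, 8, 9, 17, 26, 43, 69, 112, 181, 293, 474, ...
a_15 = 2008

a_15 = 2008


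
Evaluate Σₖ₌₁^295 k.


n(n+1)/2 = 295×296/2 = 87320/2 = 43660

Σk = 43660


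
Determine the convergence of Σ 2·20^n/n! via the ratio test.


aₙ = 2·20^n/n!
a_{n+1}/aₙ = 20^(n+1)/(n+1)! × n!/20^n  (constant 2 cancels)
= 20/(n+1)
L = lim(n→∞) 20/(n+1) = 0
L < 1 → series CONVERGES

Converges (ratio test: L = 0 < 1)


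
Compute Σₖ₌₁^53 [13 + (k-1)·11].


aₙ = 13 + (53-1)×11 = 585
Sₙ = n(a₁+aₙ)/2 = 53×(13+585)/2
= 53×598/2 = 15847

S_53 = 15847


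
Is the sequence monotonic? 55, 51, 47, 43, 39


Differences: -4, -4, -4, -4
All differences < 0 → strictly DECREASING

Monotonically decreasing


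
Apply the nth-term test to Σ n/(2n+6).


lim(n→∞) n/(2n+6) = 1/2 = 1/2  (divide numerator and denominator by n)
lim aₙ = 1/2 ≠ 0 → series DIVERGES

Diverges (lim aₙ = 1/2 ≠ 0)


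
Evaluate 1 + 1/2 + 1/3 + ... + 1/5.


H_5 = 1/1 + 1/2 + 1/3 + 1/4 + 1/5
= 137/60
≈ 2.2833

H_5 = 137/60 ≈ 2.2833


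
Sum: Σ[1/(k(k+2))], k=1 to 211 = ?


1/(k(k+2)) = (1/2)·(1/k - 1/(k+2)) (partial fractions)
Telescoping: Σ = (1/2)·(1 + 1/2 - 1/212 - 1/213) = 67309/90312

Sum = 67309/90312


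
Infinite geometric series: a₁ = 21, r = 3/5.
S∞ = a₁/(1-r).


S∞ = a₁/(1-r) = 21/(1 - 3/5)
= 21/(2/5)
= 105/2

S∞ = 105/2


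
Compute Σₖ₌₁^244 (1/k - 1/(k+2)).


Telescoping with gap 2: two head and two tail terms survive.
= (1 + 1/2) - (1/245 + 1/246)
= 3/2 - 1/245 - 1/246 = 44957/30135

Sum = 44957/30135


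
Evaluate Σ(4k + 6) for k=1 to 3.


Σ(4k+6) = 4·Σk + 6·n
= 4·6 + 6·3
= 24 + 18 = 42

Σ = 42


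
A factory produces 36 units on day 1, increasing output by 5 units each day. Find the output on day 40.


aₙ = a₁ + (n-1)d
= 36 + (40-1)×5
= 36 + 195
= 231

a_40 = 231


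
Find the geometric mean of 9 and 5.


GM = √(9×5) = √45 = 6.7082

GM = 6.7082


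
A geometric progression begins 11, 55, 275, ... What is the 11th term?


aₙ = a₁·r^(n-1)
= 11×5^10
= 11×9765625
= 107421875

a_11 = 107421875


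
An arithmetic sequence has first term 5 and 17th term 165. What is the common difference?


d = (aₙ - a₁)/(n-1)
= (165 - 5)/(17-1)
= 160/16 = 10

d = 10


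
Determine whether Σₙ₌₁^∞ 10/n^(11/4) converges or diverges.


p-series test: Σ c/n^p converges if p > 1, diverges if p ≤ 1 (constant c > 0 doesn't affect convergence).
p = 11/4
11/4 > 1 → CONVERGES

Converges (p = 11/4 > 1)


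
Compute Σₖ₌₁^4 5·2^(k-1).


Sₙ = 5×(2^4 - 1)/(2 - 1)
= 5×(16 - 1)/1
= 5×15/1
= 75

S_4 = 75


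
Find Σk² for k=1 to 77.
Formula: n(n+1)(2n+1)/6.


n = 77
n(n+1)(2n+1)/6 = 77×78×155/6
= 930930/6 = 155155

Σk² = 155155


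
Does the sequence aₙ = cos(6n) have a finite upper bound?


For all n, -1 ≤ cos(6n) ≤ 1, so -1 ≤ cos(6n) ≤ 1
Lower bound: -1, Upper bound: 1
The sequence IS bounded

Bounded (-1 ≤ aₙ ≤ 1)


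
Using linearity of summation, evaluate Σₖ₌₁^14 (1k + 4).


Σ(1k+4) = 1·Σk + 4·n
= 1·105 + 4·14
= 105 + 56 = 161

Σ = 161


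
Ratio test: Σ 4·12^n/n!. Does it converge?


aₙ = 4·12^n/n!
a_{n+1}/aₙ = 12^(n+1)/(n+1)! × n!/12^n  (constant 4 cancels)
= 12/(n+1)
L = lim(n→∞) 12/(n+1) = 0
L < 1 → series CONVERGES

Converges (ratio test: L = 0 < 1)


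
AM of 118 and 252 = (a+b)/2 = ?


AM = (118 + 252)/2 = 370/2 = 185

AM = 185


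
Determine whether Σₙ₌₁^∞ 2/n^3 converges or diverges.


p-series test: Σ c/n^p converges if p > 1, diverges if p ≤ 1 (constant c > 0 doesn't affect convergence).
p = 3
3 > 1 → CONVERGES

Converges (p = 3 > 1)


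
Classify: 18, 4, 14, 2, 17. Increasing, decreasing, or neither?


Differences: -14, 10, -12, 15
Difference at position 2 is +10 (> 0) but position 1 is -14 (< 0) — sequence both rises and falls
→ NOT monotonic

Not monotonic


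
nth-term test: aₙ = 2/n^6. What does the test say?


lim(n→∞) 2/n^6 = 0
lim aₙ = 0 → nth-term test is INCONCLUSIVE
(Need other tests; this is actually a convergent p-series with p=6 > 1)

Inconclusive (lim aₙ = 0; need another test)


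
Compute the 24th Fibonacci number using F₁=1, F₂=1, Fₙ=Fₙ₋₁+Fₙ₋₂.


Fibonacci sequence: 1, 1, 2, 3, 5, 8, 13, 21, 34, 55, 89, ...
F(24) = 46368

F(24) = 46368


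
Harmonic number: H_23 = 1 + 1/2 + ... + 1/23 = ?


H_23 = 1/1 + 1/2 + 1/3 + ... + 1/23
= 444316699/118982864
≈ 3.7343

H_23 = 444316699/118982864 ≈ 3.7343


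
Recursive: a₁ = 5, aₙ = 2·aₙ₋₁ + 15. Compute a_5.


Computing step by step:
a_1 = 5
a_2 = 25
a_3 = 65
a_4 = 145
a_5 = 305


a_5 = 305


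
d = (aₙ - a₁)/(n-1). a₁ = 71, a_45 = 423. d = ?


d = (aₙ - a₁)/(n-1)
= (423 - 71)/(45-1)
= 352/44 = 8

d = 8


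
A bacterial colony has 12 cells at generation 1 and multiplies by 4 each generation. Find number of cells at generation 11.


aₙ = a₁·r^(n-1)
= 12×4^10
= 12×1048576
= 12582912

a_11 = 12582912


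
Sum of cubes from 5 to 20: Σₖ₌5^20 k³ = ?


Σₖ₌5^20 k³ = [20·21/2]² − [4·5/2]²
= 44100 − 100 = 44000

Σk³ = 44000


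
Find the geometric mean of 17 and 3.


GM = √(17×3) = √51 = 7.1414

GM = 7.1414


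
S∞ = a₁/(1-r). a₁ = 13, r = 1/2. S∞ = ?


S∞ = a₁/(1-r) = 13/(1 - 1/2)
= 13/(1/2)
= 26

S∞ = 26


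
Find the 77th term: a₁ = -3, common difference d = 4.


aₙ = a₁ + (n-1)d
= -3 + (77-1)×4
= -3 + 304
= 301

a_77 = 301


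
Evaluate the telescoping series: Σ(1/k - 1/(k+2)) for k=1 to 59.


Telescoping with gap 2: two head and two tail terms survive.
= (1 + 1/2) - (1/60 + 1/61)
= 3/2 - 1/60 - 1/61 = 5369/3660

Sum = 5369/3660


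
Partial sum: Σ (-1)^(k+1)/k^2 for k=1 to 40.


S = 1 - 1/4 + 1/9 - 1/16 + 1/25 - 1/36 + 1/49 - 1/64 ± ...
= 0.8222
(Full series converges to +π²/12 ≈ +0.8225)

S_40 = 0.8222


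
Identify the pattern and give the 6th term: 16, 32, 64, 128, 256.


Pattern: powers of 2: 2ⁿ
Terms: 16, 32, 64, 128, 256
Next term = 512

Next term = 512


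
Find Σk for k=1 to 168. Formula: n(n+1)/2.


n(n+1)/2 = 168×169/2 = 28392/2 = 14196

Σk = 14196


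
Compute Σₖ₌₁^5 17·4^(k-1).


Sₙ = 17×(4^5 - 1)/(4 - 1)
= 17×(1024 - 1)/3
= 17×1023/3
= 5797

S_5 = 5797


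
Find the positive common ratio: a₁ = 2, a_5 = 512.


r^(n-1) = aₙ/a₁
r^4 = 512/2 = 256
r = 256^(1/4)
= ±4; taking r > 0 gives r = 4

r = 4


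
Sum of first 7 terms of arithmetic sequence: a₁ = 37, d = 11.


aₙ = 37 + (7-1)×11 = 103
Sₙ = n(a₁+aₙ)/2 = 7×(37+103)/2
= 7×140/2 = 490

S_7 = 490


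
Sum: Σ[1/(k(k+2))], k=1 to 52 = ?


1/(k(k+2)) = (1/2)·(1/k - 1/(k+2)) (partial fractions)
Telescoping: Σ = (1/2)·(1 + 1/2 - 1/53 - 1/54) = 2093/2862

Sum = 2093/2862


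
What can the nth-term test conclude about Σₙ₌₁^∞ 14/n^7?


lim(n→∞) 14/n^7 = 0
lim aₙ = 0 → nth-term test is INCONCLUSIVE
(Need other tests; this is actually a convergent p-series with p=7 > 1)

Inconclusive (lim aₙ = 0; need another test)


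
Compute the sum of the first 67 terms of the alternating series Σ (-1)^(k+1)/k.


S = 1 - 1/2 + 1/3 - 1/4 + 1/5 - 1/6 + 1/7 - 1/8 ± ...
= 0.7006
(Full series converges to +ln(2) ≈ +0.6931)

S_67 = 0.7006


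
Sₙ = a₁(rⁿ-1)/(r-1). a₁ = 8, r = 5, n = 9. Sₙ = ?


Sₙ = 8×(5^9 - 1)/(5 - 1)
= 8×(1953125 - 1)/4
= 8×1953124/4
= 3906248

S_9 = 3906248


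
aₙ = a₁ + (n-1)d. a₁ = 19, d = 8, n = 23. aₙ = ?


aₙ = a₁ + (n-1)d
= 19 + (23-1)×8
= 19 + 176
= 195

a_23 = 195


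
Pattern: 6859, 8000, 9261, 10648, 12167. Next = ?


Pattern: perfect cubes: n³
Terms: 6859, 8000, 9261, 10648, 12167
Next term = 13824

Next term = 13824


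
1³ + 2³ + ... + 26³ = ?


n(n+1)/2 = 26×27/2 = 351
Σk³ = 351² = 123201

Σk³ = 123201


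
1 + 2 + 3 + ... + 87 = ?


n(n+1)/2 = 87×88/2 = 7656/2 = 3828

Σk = 3828


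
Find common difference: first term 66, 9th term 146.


d = (aₙ - a₁)/(n-1)
= (146 - 66)/(9-1)
= 80/8 = 10

d = 10


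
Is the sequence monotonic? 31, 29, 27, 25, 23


Differences: -2, -2, -2, -2
All differences < 0 → strictly DECREASING

Monotonically decreasing


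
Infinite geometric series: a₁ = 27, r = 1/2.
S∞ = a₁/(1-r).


S∞ = a₁/(1-r) = 27/(1 - 1/2)
= 27/(1/2)
= 54

S∞ = 54


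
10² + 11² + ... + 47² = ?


Σₖ₌10^47 k² = Σₖ₌₁^47 k² − Σₖ₌₁^9 k²
= 47·48·95/6 − 9·10·19/6
= 35720 − 285 = 35435

Σk² = 35435


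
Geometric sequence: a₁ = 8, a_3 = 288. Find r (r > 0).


r^(n-1) = aₙ/a₁
r^2 = 288/8 = 36
r = 36^(1/2)
= ±6; taking r > 0 gives r = 6

r = 6


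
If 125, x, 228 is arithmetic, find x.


AM = (125 + 228)/2 = 353/2 = 176.5

AM = 176.5


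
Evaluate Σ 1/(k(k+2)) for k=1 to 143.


1/(k(k+2)) = (1/2)·(1/k - 1/(k+2)) (partial fractions)
Telescoping: Σ = (1/2)·(1 + 1/2 - 1/144 - 1/145) = 31031/41760

Sum = 31031/41760
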